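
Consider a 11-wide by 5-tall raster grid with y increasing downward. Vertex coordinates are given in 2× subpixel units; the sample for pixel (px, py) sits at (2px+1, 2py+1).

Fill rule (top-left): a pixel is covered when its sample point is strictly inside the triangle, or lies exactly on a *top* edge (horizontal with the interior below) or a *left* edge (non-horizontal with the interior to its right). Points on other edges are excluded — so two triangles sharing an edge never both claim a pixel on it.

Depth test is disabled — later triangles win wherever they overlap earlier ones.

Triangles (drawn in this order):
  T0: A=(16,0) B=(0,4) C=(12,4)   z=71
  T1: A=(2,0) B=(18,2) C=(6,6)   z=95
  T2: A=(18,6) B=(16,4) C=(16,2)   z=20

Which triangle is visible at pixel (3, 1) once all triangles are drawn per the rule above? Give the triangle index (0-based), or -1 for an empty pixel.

T0:
  2·area = 48  (B↔C swapped to make it positive)
  edge (16, 0)→(12, 4): d=(-4,4) right/bottom  bias=-1
  edge (12, 4)→(0, 4): d=(-12,0) right/bottom  bias=-1
  edge (0, 4)→(16, 0): d=(16,-4) top-left  bias=+0
    (6,0)@(13, 1): e=[8,36,4] → █
    (7,0)@(15, 1): e=[0,36,12] → ·  [on edge]
    (2,1)@(5, 3): e=[32,12,4] → █
    (3,1)@(7, 3): e=[24,12,12] → █
    (4,1)@(9, 3): e=[16,12,20] → █
    (5,1)@(11, 3): e=[8,12,28] → █
    (6,1)@(13, 3): e=[0,12,36] → ·  [on edge]
    (2,2)@(5, 5): e=[24,-12,36] → ·
    (3,2)@(7, 5): e=[16,-12,44] → ·
    (4,2)@(9, 5): e=[8,-12,52] → ·
    (5,2)@(11, 5): e=[0,-12,60] → ·  [on edge]
    (4,3)@(9, 7): e=[0,-36,84] → ·  [on edge]
    (3,4)@(7, 9): e=[0,-60,108] → ·  [on edge]
  covered (5 px):
    · · · · · · █ · · · ·
    · · █ █ █ █ · · · · ·
    · · · · · · · · · · ·
    · · · · · · · · · · ·
    · · · · · · · · · · ·
T1:
  2·area = 88
  edge (2, 0)→(18, 2): d=(16,2) right/bottom  bias=-1
  edge (18, 2)→(6, 6): d=(-12,4) right/bottom  bias=-1
  edge (6, 6)→(2, 0): d=(-4,-6) top-left  bias=+0
    (1,0)@(3, 1): e=[14,72,2] → █
    (2,0)@(5, 1): e=[10,64,14] → █
    (3,0)@(7, 1): e=[6,56,26] → █
    (4,0)@(9, 1): e=[2,48,38] → █
    (5,0)@(11, 1): e=[-2,40,50] → ·
    (10,0)@(21, 1): e=[-22,0,110] → ·  [on edge]
    (1,1)@(3, 3): e=[46,48,-6] → ·
    (2,1)@(5, 3): e=[42,40,6] → █
    (5,1)@(11, 3): e=[30,16,42] → █
    (6,1)@(13, 3): e=[26,8,54] → █
    (7,1)@(15, 3): e=[22,0,66] → ·  [on edge]
    (2,2)@(5, 5): e=[74,16,-2] → ·
    (4,2)@(9, 5): e=[66,0,22] → ·  [on edge]
    (1,3)@(3, 7): e=[110,0,-22] → ·  [on edge]
  covered (10 px):
    · █ █ █ █ · · · · · ·
    · · █ █ █ █ █ · · · ·
    · · · █ · · · · · · ·
    · · · · · · · · · · ·
    · · · · · · · · · · ·
T2:
  2·area = 4
  edge (18, 6)→(16, 4): d=(-2,-2) top-left  bias=+0
  edge (16, 4)→(16, 2): d=(0,-2) top-left  bias=+0
  edge (16, 2)→(18, 6): d=(2,4) right/bottom  bias=-1
    (6,0)@(13, 1): e=[0,-6,10] → ·  [on edge]
    (7,1)@(15, 3): e=[0,-2,6] → ·  [on edge]
    (8,2)@(17, 5): e=[0,2,2] → █  [on edge]
    (9,2)@(19, 5): e=[4,6,-6] → ·
    (8,3)@(17, 7): e=[-4,2,6] → ·
    (9,3)@(19, 7): e=[0,6,-2] → ·  [on edge]
    (10,4)@(21, 9): e=[0,10,-6] → ·  [on edge]
  covered (1 px):
    · · · · · · · · · · ·
    · · · · · · · · · · ·
    · · · · · · · · █ · ·
    · · · · · · · · · · ·
    · · · · · · · · · · ·

Z-buffer (winner per pixel, '.' = empty):
  . 1 1 1 1 . 0 . . . .
  . . 1 1 1 1 1 . . . .
  . . . 1 . . . . 2 . .
  . . . . . . . . . . .
  . . . . . . . . . . .

Result: 1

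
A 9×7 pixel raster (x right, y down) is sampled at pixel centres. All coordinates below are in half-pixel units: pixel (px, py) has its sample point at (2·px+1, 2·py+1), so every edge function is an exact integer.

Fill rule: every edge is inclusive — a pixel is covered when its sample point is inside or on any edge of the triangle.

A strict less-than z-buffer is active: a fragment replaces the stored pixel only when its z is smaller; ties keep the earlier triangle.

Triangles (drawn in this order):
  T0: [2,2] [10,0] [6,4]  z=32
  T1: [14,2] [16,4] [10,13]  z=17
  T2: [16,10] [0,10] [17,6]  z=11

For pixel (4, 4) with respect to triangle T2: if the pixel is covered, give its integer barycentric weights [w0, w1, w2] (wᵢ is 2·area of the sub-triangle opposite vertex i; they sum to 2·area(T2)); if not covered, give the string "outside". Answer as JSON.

T0:
  2·area = 24
  edge (2, 2)→(10, 0): d=(8,-2) inclusive
  edge (10, 0)→(6, 4): d=(-4,4) inclusive
  edge (6, 4)→(2, 2): d=(-4,-2) inclusive
    (3,0)@(7, 1): e=[2,8,14] → #
    (4,0)@(9, 1): e=[6,0,18] → #  [on edge]
    (5,0)@(11, 1): e=[10,-8,22] → ·
    (2,1)@(5, 3): e=[14,8,2] → #
    (3,1)@(7, 3): e=[18,0,6] → #  [on edge]
    (4,1)@(9, 3): e=[22,-8,10] → ·
    (2,2)@(5, 5): e=[30,0,-6] → ·  [on edge]
    (3,2)@(7, 5): e=[34,-8,-2] → ·
    (1,3)@(3, 7): e=[42,0,-18] → ·  [on edge]
    (0,4)@(1, 9): e=[54,0,-30] → ·  [on edge]
  covered (4 px):
    · · · # # · · · ·
    · · # # · · · · ·
    · · · · · · · · ·
    · · · · · · · · ·
    · · · · · · · · ·
    · · · · · · · · ·
    · · · · · · · · ·
T1:
  2·area = 30
  edge (14, 2)→(16, 4): d=(2,2) inclusive
  edge (16, 4)→(10, 13): d=(-6,9) inclusive
  edge (10, 13)→(14, 2): d=(4,-11) inclusive
    (6,0)@(13, 1): e=[0,45,-15] → ·  [on edge]
    (7,1)@(15, 3): e=[0,15,15] → #  [on edge]
    (8,1)@(17, 3): e=[-4,-3,37] → ·
    (6,2)@(13, 5): e=[8,21,1] → #
    (8,2)@(17, 5): e=[0,-15,45] → ·  [on edge]
    (6,3)@(13, 7): e=[12,9,9] → #
    (7,3)@(15, 7): e=[8,-9,31] → ·
    (6,4)@(13, 9): e=[16,-3,17] → ·
    (5,5)@(11, 11): e=[24,3,3] → #
    (6,5)@(13, 11): e=[20,-15,25] → ·
    (5,6)@(11, 13): e=[28,-9,11] → ·
  covered (5 px):
    · · · · · · · · ·
    · · · · · · · # ·
    · · · · · · # # ·
    · · · · · · # · ·
    · · · · · · · · ·
    · · · · · # · · ·
    · · · · · · · · ·
T2:
  2·area = 64
  edge (16, 10)→(0, 10): d=(-16,0) inclusive
  edge (0, 10)→(17, 6): d=(17,-4) inclusive
  edge (17, 6)→(16, 10): d=(-1,4) inclusive
    (6,3)@(13, 7): e=[48,1,15] → #
    (7,3)@(15, 7): e=[48,9,7] → #
    (8,3)@(17, 7): e=[48,17,-1] → ·
    (2,4)@(5, 9): e=[16,3,45] → #
    (3,4)@(7, 9): e=[16,11,37] → #
    (4,4)@(9, 9): e=[16,19,29] → #
    (5,4)@(11, 9): e=[16,27,21] → #
    (8,4)@(17, 9): e=[16,51,-3] → ·
    (2,5)@(5, 11): e=[-16,37,43] → ·
    (3,5)@(7, 11): e=[-16,45,35] → ·
    (4,5)@(9, 11): e=[-16,53,27] → ·
    (5,5)@(11, 11): e=[-16,61,19] → ·
  covered (8 px):
    · · · · · · · · ·
    · · · · · · · · ·
    · · · · · · · · ·
    · · · · · · # # ·
    · · # # # # # # ·
    · · · · · · · · ·
    · · · · · · · · ·

Answer: [19,29,16]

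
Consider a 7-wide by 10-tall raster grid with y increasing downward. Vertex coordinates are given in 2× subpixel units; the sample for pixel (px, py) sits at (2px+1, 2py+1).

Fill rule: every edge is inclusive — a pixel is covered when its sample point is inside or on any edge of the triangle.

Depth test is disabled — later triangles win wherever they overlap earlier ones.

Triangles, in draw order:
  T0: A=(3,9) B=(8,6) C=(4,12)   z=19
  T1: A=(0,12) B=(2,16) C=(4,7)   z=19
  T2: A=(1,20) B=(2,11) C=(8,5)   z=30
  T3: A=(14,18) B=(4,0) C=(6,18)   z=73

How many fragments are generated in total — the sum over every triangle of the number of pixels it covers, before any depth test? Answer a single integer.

T0:
  2·area = 18
  edge (3, 9)→(8, 6): d=(5,-3) inclusive
  edge (8, 6)→(4, 12): d=(-4,6) inclusive
  edge (4, 12)→(3, 9): d=(-1,-3) inclusive
    (0,1)@(1, 3): e=[-36,54,0] → .  [on edge]
    (6,1)@(13, 3): e=[0,-18,36] → .  [on edge]
    (3,3)@(7, 7): e=[2,2,14] → X
    (4,3)@(9, 7): e=[8,-10,20] → .
    (1,4)@(3, 9): e=[0,18,0] → X  [on edge]
    (2,4)@(5, 9): e=[6,6,6] → X
    (3,4)@(7, 9): e=[12,-6,12] → .
    (1,5)@(3, 11): e=[10,10,-2] → .
    (2,5)@(5, 11): e=[16,-2,4] → .
    (2,7)@(5, 15): e=[36,-18,0] → .  [on edge]
  covered (3 px):
    . . . . . . .
    . . . . . . .
    . . . . . . .
    . . . X . . .
    . X X . . . .
    . . . . . . .
    . . . . . . .
    . . . . . . .
    . . . . . . .
    . . . . . . .
T1:
  2·area = 26  (B↔C swapped to make it positive)
  edge (0, 12)→(4, 7): d=(4,-5) inclusive
  edge (4, 7)→(2, 16): d=(-2,9) inclusive
  edge (2, 16)→(0, 12): d=(-2,-4) inclusive
    (1,4)@(3, 9): e=[3,5,18] → X
    (2,4)@(5, 9): e=[13,-13,26] → .
    (0,5)@(1, 11): e=[1,19,6] → X
    (2,5)@(5, 11): e=[21,-17,22] → .
    (0,6)@(1, 13): e=[9,15,2] → X
    (1,6)@(3, 13): e=[19,-3,10] → .
    (0,7)@(1, 15): e=[17,11,-2] → .
  covered (4 px):
    . . . . . . .
    . . . . . . .
    . . . . . . .
    . . . . . . .
    . X . . . . .
    X X . . . . .
    X . . . . . .
    . . . . . . .
    . . . . . . .
    . . . . . . .
T2:
  2·area = 48
  edge (1, 20)→(2, 11): d=(1,-9) inclusive
  edge (2, 11)→(8, 5): d=(6,-6) inclusive
  edge (8, 5)→(1, 20): d=(-7,15) inclusive
    (3,3)@(7, 7): e=[41,6,1] → X
    (4,3)@(9, 7): e=[59,18,-29] → .
    (2,4)@(5, 9): e=[25,6,17] → X
    (3,4)@(7, 9): e=[43,18,-13] → .
    (1,5)@(3, 11): e=[9,6,33] → X
    (3,5)@(7, 11): e=[45,30,-27] → .
    (1,6)@(3, 13): e=[11,18,19] → X
    (2,6)@(5, 13): e=[29,30,-11] → .
    (1,7)@(3, 15): e=[13,30,5] → X
    (2,7)@(5, 15): e=[31,42,-25] → .
    (1,8)@(3, 17): e=[15,42,-9] → .
  covered (6 px):
    . . . . . . .
    . . . . . . .
    . . . . . . .
    . . . X . . .
    . . X . . . .
    . X X . . . .
    . X . . . . .
    . X . . . . .
    . . . . . . .
    . . . . . . .
T3:
  2·area = 144  (B↔C swapped to make it positive)
  edge (14, 18)→(6, 18): d=(-8,0) inclusive
  edge (6, 18)→(4, 0): d=(-2,-18) inclusive
  edge (4, 0)→(14, 18): d=(10,18) inclusive
    (2,1)@(5, 3): e=[120,12,12] → X
    (3,1)@(7, 3): e=[120,48,-24] → .
    (2,2)@(5, 5): e=[104,8,32] → X
    (3,2)@(7, 5): e=[104,44,-4] → .
    (2,3)@(5, 7): e=[88,4,52] → X
    (3,3)@(7, 7): e=[88,40,16] → X
    (4,3)@(9, 7): e=[88,76,-20] → .
    (2,4)@(5, 9): e=[72,0,72] → X  [on edge]
    (4,4)@(9, 9): e=[72,72,0] → X  [on edge]
    (5,4)@(11, 9): e=[72,108,-36] → .
    (2,5)@(5, 11): e=[56,-4,92] → .
    (3,5)@(7, 11): e=[56,32,56] → X
  covered (19 px):
    . . . . . . .
    . . X . . . .
    . . X . . . .
    . . X X . . .
    . . X X X . .
    . . . X X . .
    . . . X X X .
    . . . X X X .
    . . . X X X X
    . . . . . . .

Result: 32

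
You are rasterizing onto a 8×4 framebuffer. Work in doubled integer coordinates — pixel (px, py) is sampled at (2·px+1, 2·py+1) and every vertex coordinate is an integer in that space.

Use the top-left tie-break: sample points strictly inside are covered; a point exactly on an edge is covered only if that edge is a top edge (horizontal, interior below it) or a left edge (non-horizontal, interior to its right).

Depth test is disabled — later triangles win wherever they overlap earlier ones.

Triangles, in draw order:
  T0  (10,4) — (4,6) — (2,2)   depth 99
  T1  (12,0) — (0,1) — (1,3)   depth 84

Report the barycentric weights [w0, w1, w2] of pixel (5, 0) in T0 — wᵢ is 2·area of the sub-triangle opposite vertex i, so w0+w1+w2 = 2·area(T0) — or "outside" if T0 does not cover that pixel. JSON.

T0:
  2·area = 28
  edge (10, 4)→(4, 6): d=(-6,2) right/bottom  bias=-1
  edge (4, 6)→(2, 2): d=(-2,-4) top-left  bias=+0
  edge (2, 2)→(10, 4): d=(8,2) right/bottom  bias=-1
    (1,1)@(3, 3): e=[20,2,6] → X
    (2,1)@(5, 3): e=[16,10,2] → X
    (3,1)@(7, 3): e=[12,18,-2] → .
    (6,1)@(13, 3): e=[0,42,-14] → .  [on edge]
    (1,2)@(3, 5): e=[8,-2,22] → .
    (2,2)@(5, 5): e=[4,6,18] → X
    (3,2)@(7, 5): e=[0,14,14] → .  [on edge]
    (0,3)@(1, 7): e=[0,-14,42] → .  [on edge]
    (2,3)@(5, 7): e=[-8,2,34] → .
  covered (3 px):
    . . . . . . . .
    . X X . . . . .
    . . X . . . . .
    . . . . . . . .
T1:
  2·area = 25  (B↔C swapped to make it positive)
  edge (12, 0)→(1, 3): d=(-11,3) right/bottom  bias=-1
  edge (1, 3)→(0, 1): d=(-1,-2) top-left  bias=+0
  edge (0, 1)→(12, 0): d=(12,-1) top-left  bias=+0
    (0,0)@(1, 1): e=[22,2,1] → X
    (1,0)@(3, 1): e=[16,6,3] → X
    (2,0)@(5, 1): e=[10,10,5] → X
    (3,0)@(7, 1): e=[4,14,7] → X
    (4,0)@(9, 1): e=[-2,18,9] → .
    (0,1)@(1, 3): e=[0,0,25] → .  [on edge]
    (1,1)@(3, 3): e=[-6,4,27] → .
    (2,1)@(5, 3): e=[-12,8,29] → .
    (3,1)@(7, 3): e=[-18,12,31] → .
    (1,3)@(3, 7): e=[-50,0,75] → .  [on edge]
  covered (4 px):
    X X X X . . . .
    . . . . . . . .
    . . . . . . . .
    . . . . . . . .

Final: "outside"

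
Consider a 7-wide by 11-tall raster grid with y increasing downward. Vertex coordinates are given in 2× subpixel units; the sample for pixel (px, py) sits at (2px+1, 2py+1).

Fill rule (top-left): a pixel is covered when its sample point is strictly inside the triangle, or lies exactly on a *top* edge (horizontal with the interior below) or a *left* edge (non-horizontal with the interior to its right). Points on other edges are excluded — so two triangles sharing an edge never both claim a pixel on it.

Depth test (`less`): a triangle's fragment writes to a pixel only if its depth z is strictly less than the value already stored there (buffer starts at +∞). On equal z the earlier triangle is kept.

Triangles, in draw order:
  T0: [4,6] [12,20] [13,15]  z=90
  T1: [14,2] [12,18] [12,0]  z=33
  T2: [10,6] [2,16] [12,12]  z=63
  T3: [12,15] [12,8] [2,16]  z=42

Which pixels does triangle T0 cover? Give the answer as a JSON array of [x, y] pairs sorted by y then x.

T0:
  2·area = 54  (B↔C swapped to make it positive)
  edge (4, 6)→(13, 15): d=(9,9) right/bottom  bias=-1
  edge (13, 15)→(12, 20): d=(-1,5) right/bottom  bias=-1
  edge (12, 20)→(4, 6): d=(-8,-14) top-left  bias=+0
    (0,1)@(1, 3): e=[0,72,-18] → ·  [on edge]
    (1,2)@(3, 5): e=[0,60,-6] → ·  [on edge]
    (2,3)@(5, 7): e=[0,48,6] → ·  [on edge]
    (3,4)@(7, 9): e=[0,36,18] → ·  [on edge]
    (3,5)@(7, 11): e=[18,34,2] → █
    (4,5)@(9, 11): e=[0,24,30] → ·  [on edge]
    (3,6)@(7, 13): e=[36,32,-14] → ·
    (4,6)@(9, 13): e=[18,22,14] → █
    (5,6)@(11, 13): e=[0,12,42] → ·  [on edge]
    (4,7)@(9, 15): e=[36,20,-2] → ·
    (5,7)@(11, 15): e=[18,10,26] → █
    (6,7)@(13, 15): e=[0,0,54] → ·  [on edge]
  covered (4 px):
    · · · · · · ·
    · · · · · · ·
    · · · · · · ·
    · · · · · · ·
    · · · · · · ·
    · · · █ · · ·
    · · · · █ · ·
    · · · · · █ ·
    · · · · · █ ·
    · · · · · · ·
    · · · · · · ·
T1:
  2·area = 36
  edge (14, 2)→(12, 18): d=(-2,16) right/bottom  bias=-1
  edge (12, 18)→(12, 0): d=(0,-18) top-left  bias=+0
  edge (12, 0)→(14, 2): d=(2,2) right/bottom  bias=-1
    (6,0)@(13, 1): e=[18,18,0] → ·  [on edge]
    (6,1)@(13, 3): e=[14,18,4] → █
    (6,2)@(13, 5): e=[10,18,8] → █
    (6,3)@(13, 7): e=[6,18,12] → █
    (6,4)@(13, 9): e=[2,18,16] → █
    (6,5)@(13, 11): e=[-2,18,20] → ·
  covered (4 px):
    · · · · · · ·
    · · · · · · █
    · · · · · · █
    · · · · · · █
    · · · · · · █
    · · · · · · ·
    · · · · · · ·
    · · · · · · ·
    · · · · · · ·
    · · · · · · ·
    · · · · · · ·
T2:
  2·area = 68  (B↔C swapped to make it positive)
  edge (10, 6)→(12, 12): d=(2,6) right/bottom  bias=-1
  edge (12, 12)→(2, 16): d=(-10,4) right/bottom  bias=-1
  edge (2, 16)→(10, 6): d=(8,-10) top-left  bias=+0
    (4,1)@(9, 3): e=[0,102,-34] → ·  [on edge]
    (4,4)@(9, 9): e=[12,42,14] → █
    (5,4)@(11, 9): e=[0,34,34] → ·  [on edge]
    (3,5)@(7, 11): e=[28,30,10] → █
    (5,5)@(11, 11): e=[4,14,50] → █
    (6,5)@(13, 11): e=[-8,6,70] → ·
    (2,6)@(5, 13): e=[44,18,6] → █
    (5,6)@(11, 13): e=[8,-6,66] → ·
    (1,7)@(3, 15): e=[60,6,2] → █
    (2,7)@(5, 15): e=[48,-2,22] → ·
    (3,7)@(7, 15): e=[36,-10,42] → ·
    (4,7)@(9, 15): e=[24,-18,62] → ·
    (6,7)@(13, 15): e=[0,-34,102] → ·  [on edge]
  covered (8 px):
    · · · · · · ·
    · · · · · · ·
    · · · · · · ·
    · · · · · · ·
    · · · · █ · ·
    · · · █ █ █ ·
    · · █ █ █ · ·
    · █ · · · · ·
    · · · · · · ·
    · · · · · · ·
    · · · · · · ·
T3:
  2·area = 70  (B↔C swapped to make it positive)
  edge (12, 15)→(2, 16): d=(-10,1) right/bottom  bias=-1
  edge (2, 16)→(12, 8): d=(10,-8) top-left  bias=+0
  edge (12, 8)→(12, 15): d=(0,7) right/bottom  bias=-1
    (5,4)@(11, 9): e=[61,2,7] → █
    (6,4)@(13, 9): e=[59,18,-7] → ·
    (4,5)@(9, 11): e=[43,6,21] → █
    (6,5)@(13, 11): e=[39,38,-7] → ·
    (3,6)@(7, 13): e=[25,10,35] → █
    (6,6)@(13, 13): e=[19,58,-7] → ·
    (2,7)@(5, 15): e=[7,14,49] → █
    (6,7)@(13, 15): e=[-1,78,-7] → ·
    (2,8)@(5, 17): e=[-13,34,49] → ·
    (3,8)@(7, 17): e=[-15,50,35] → ·
    (4,8)@(9, 17): e=[-17,66,21] → ·
    (5,8)@(11, 17): e=[-19,82,7] → ·
  covered (10 px):
    · · · · · · ·
    · · · · · · ·
    · · · · · · ·
    · · · · · · ·
    · · · · · █ ·
    · · · · █ █ ·
    · · · █ █ █ ·
    · · █ █ █ █ ·
    · · · · · · ·
    · · · · · · ·
    · · · · · · ·

Result: [[3,5],[4,6],[5,7],[5,8]]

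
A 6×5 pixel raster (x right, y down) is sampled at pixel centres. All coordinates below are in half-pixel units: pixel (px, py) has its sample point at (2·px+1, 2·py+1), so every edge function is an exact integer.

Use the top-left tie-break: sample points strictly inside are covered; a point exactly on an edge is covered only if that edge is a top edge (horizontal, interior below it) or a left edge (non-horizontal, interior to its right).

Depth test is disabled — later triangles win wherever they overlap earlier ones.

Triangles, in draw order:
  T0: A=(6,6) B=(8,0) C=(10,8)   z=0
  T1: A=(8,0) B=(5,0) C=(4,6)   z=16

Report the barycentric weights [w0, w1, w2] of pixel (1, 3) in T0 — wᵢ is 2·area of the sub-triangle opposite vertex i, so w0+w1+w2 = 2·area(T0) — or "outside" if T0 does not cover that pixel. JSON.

T0:
  2·area = 28
  edge (6, 6)→(8, 0): d=(2,-6) top-left  bias=+0
  edge (8, 0)→(10, 8): d=(2,8) right/bottom  bias=-1
  edge (10, 8)→(6, 6): d=(-4,-2) top-left  bias=+0
    (3,1)@(7, 3): e=[0,14,14] → #  [on edge]
    (4,1)@(9, 3): e=[12,-2,18] → ·
    (3,2)@(7, 5): e=[4,18,6] → #
    (4,2)@(9, 5): e=[16,2,10] → #
    (5,2)@(11, 5): e=[28,-14,14] → ·
    (3,3)@(7, 7): e=[8,22,-2] → ·
    (4,3)@(9, 7): e=[20,6,2] → #
    (5,3)@(11, 7): e=[32,-10,6] → ·
    (2,4)@(5, 9): e=[0,42,-14] → ·  [on edge]
    (4,4)@(9, 9): e=[24,10,-6] → ·
  covered (4 px):
    · · · · · ·
    · · · # · ·
    · · · # # ·
    · · · · # ·
    · · · · · ·
T1:
  2·area = 18  (B↔C swapped to make it positive)
  edge (8, 0)→(4, 6): d=(-4,6) right/bottom  bias=-1
  edge (4, 6)→(5, 0): d=(1,-6) top-left  bias=+0
  edge (5, 0)→(8, 0): d=(3,0) top-left  bias=+0
    (2,0)@(5, 1): e=[14,1,3] → #
    (3,0)@(7, 1): e=[2,13,3] → #
    (4,0)@(9, 1): e=[-10,25,3] → ·
    (2,1)@(5, 3): e=[6,3,9] → #
    (3,1)@(7, 3): e=[-6,15,9] → ·
    (2,2)@(5, 5): e=[-2,5,15] → ·
  covered (3 px):
    · · # # · ·
    · · # · · ·
    · · · · · ·
    · · · · · ·
    · · · · · ·

Result: "outside"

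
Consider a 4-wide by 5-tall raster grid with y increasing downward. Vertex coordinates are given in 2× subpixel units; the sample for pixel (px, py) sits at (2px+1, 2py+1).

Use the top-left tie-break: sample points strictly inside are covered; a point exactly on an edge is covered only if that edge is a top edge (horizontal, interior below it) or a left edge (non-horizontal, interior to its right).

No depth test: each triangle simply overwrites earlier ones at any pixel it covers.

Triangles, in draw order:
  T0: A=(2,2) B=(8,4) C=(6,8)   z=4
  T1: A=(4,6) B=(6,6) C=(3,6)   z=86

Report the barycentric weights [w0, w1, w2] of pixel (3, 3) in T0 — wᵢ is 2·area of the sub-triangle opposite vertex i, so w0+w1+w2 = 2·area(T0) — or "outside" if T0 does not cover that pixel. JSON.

T0:
  2·area = 28
  edge (2, 2)→(8, 4): d=(6,2) right/bottom  bias=-1
  edge (8, 4)→(6, 8): d=(-2,4) right/bottom  bias=-1
  edge (6, 8)→(2, 2): d=(-4,-6) top-left  bias=+0
    (1,1)@(3, 3): e=[4,22,2] → X
    (2,1)@(5, 3): e=[0,14,14] → .  [on edge]
    (1,2)@(3, 5): e=[16,18,-6] → .
    (2,2)@(5, 5): e=[12,10,6] → X
    (3,2)@(7, 5): e=[8,2,18] → X
    (2,3)@(5, 7): e=[24,6,-2] → .
    (3,3)@(7, 7): e=[20,-2,10] → .
  covered (3 px):
    . . . .
    . X . .
    . . X X
    . . . .
    . . . .
T1:
  degenerate (2·area = 0) — covers nothing

Final: "outside"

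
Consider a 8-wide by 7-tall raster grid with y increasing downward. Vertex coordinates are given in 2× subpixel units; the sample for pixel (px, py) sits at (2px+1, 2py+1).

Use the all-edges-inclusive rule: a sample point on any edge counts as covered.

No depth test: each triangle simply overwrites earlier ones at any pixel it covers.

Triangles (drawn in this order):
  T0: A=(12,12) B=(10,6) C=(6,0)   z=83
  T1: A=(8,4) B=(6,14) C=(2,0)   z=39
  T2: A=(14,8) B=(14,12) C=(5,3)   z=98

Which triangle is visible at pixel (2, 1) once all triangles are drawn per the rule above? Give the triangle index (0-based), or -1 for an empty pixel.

T0:
  2·area = 12  (B↔C swapped to make it positive)
  edge (12, 12)→(6, 0): d=(-6,-12) inclusive
  edge (6, 0)→(10, 6): d=(4,6) inclusive
  edge (10, 6)→(12, 12): d=(2,6) inclusive
    (4,1)@(9, 3): e=[18,-6,0] → .  [on edge]
    (4,2)@(9, 5): e=[6,2,4] → X
    (5,2)@(11, 5): e=[30,-10,-8] → .
    (4,3)@(9, 7): e=[-6,10,8] → .
    (5,4)@(11, 9): e=[6,6,0] → X  [on edge]
    (6,4)@(13, 9): e=[30,-6,-12] → .
    (5,5)@(11, 11): e=[-6,14,4] → .
  covered (2 px):
    . . . . . . . .
    . . . . . . . .
    . . . . X . . .
    . . . . . . . .
    . . . . . X . .
    . . . . . . . .
    . . . . . . . .
T1:
  2·area = 68
  edge (8, 4)→(6, 14): d=(-2,10) inclusive
  edge (6, 14)→(2, 0): d=(-4,-14) inclusive
  edge (2, 0)→(8, 4): d=(6,4) inclusive
    (1,0)@(3, 1): e=[56,10,2] → X
    (2,0)@(5, 1): e=[36,38,-6] → .
    (1,1)@(3, 3): e=[52,2,14] → X
    (2,1)@(5, 3): e=[32,30,6] → X
    (3,1)@(7, 3): e=[12,58,-2] → .
    (1,2)@(3, 5): e=[48,-6,26] → .
    (2,2)@(5, 5): e=[28,22,18] → X
    (3,2)@(7, 5): e=[8,50,10] → X
    (4,2)@(9, 5): e=[-12,78,2] → .
    (2,3)@(5, 7): e=[24,14,30] → X
    (4,3)@(9, 7): e=[-16,70,14] → .
    (2,4)@(5, 9): e=[20,6,42] → X
    (3,4)@(7, 9): e=[0,34,34] → X  [on edge]
  covered (9 px):
    . X . . . . . .
    . X X . . . . .
    . . X X . . . .
    . . X X . . . .
    . . X X . . . .
    . . . . . . . .
    . . . . . . . .
T2:
  2·area = 36
  edge (14, 8)→(14, 12): d=(0,4) inclusive
  edge (14, 12)→(5, 3): d=(-9,-9) inclusive
  edge (5, 3)→(14, 8): d=(9,5) inclusive
    (1,0)@(3, 1): e=[44,0,-8] → .  [on edge]
    (2,1)@(5, 3): e=[36,0,0] → X  [on edge]
    (3,1)@(7, 3): e=[28,18,-10] → .
    (2,2)@(5, 5): e=[36,-18,18] → .
    (3,2)@(7, 5): e=[28,0,8] → X  [on edge]
    (4,2)@(9, 5): e=[20,18,-2] → .
    (3,3)@(7, 7): e=[28,-18,26] → .
    (4,3)@(9, 7): e=[20,0,16] → X  [on edge]
    (5,3)@(11, 7): e=[12,18,6] → X
    (6,3)@(13, 7): e=[4,36,-4] → .
    (4,4)@(9, 9): e=[20,-18,34] → .
    (5,4)@(11, 9): e=[12,0,24] → X  [on edge]
    (6,5)@(13, 11): e=[4,0,32] → X  [on edge]
    (7,6)@(15, 13): e=[-4,0,40] → .  [on edge]
  covered (7 px):
    . . . . . . . .
    . . X . . . . .
    . . . X . . . .
    . . . . X X . .
    . . . . . X X .
    . . . . . . X .
    . . . . . . . .

Z-buffer (winner per pixel, '.' = empty):
  . 1 . . . . . .
  . 1 2 . . . . .
  . . 1 2 0 . . .
  . . 1 1 2 2 . .
  . . 1 1 . 2 2 .
  . . . . . . 2 .
  . . . . . . . .

Answer: 2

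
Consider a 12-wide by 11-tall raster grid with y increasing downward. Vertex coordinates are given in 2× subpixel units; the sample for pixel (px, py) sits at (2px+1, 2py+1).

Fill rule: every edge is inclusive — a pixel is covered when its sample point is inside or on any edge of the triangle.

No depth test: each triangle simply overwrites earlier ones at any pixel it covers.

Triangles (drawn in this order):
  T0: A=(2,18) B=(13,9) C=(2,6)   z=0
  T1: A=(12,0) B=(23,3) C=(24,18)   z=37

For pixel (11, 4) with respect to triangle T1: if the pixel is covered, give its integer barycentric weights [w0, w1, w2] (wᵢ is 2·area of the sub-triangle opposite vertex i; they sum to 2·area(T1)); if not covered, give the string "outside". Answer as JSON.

T0:
  2·area = 132  (B↔C swapped to make it positive)
  edge (2, 18)→(2, 6): d=(0,-12) inclusive
  edge (2, 6)→(13, 9): d=(11,3) inclusive
  edge (13, 9)→(2, 18): d=(-11,9) inclusive
    (1,3)@(3, 7): e=[12,8,112] → #
    (2,3)@(5, 7): e=[36,2,94] → #
    (3,3)@(7, 7): e=[60,-4,76] → ·
    (1,4)@(3, 9): e=[12,30,90] → #
    (3,4)@(7, 9): e=[60,18,54] → #
    (4,4)@(9, 9): e=[84,12,36] → #
    (5,4)@(11, 9): e=[108,6,18] → #
    (6,4)@(13, 9): e=[132,0,0] → #  [on edge]
    (7,4)@(15, 9): e=[156,-6,-18] → ·
    (1,5)@(3, 11): e=[12,52,68] → #
    (5,5)@(11, 11): e=[108,28,-4] → ·
    (6,5)@(13, 11): e=[132,22,-22] → ·
  covered (18 px):
    · · · · · · · · · · · ·
    · · · · · · · · · · · ·
    · · · · · · · · · · · ·
    · # # · · · · · · · · ·
    · # # # # # # · · · · ·
    · # # # # · · · · · · ·
    · # # # · · · · · · · ·
    · # # · · · · · · · · ·
    · # · · · · · · · · · ·
    · · · · · · · · · · · ·
    · · · · · · · · · · · ·
T1:
  2·area = 162
  edge (12, 0)→(23, 3): d=(11,3) inclusive
  edge (23, 3)→(24, 18): d=(1,15) inclusive
  edge (24, 18)→(12, 0): d=(-12,-18) inclusive
    (6,0)@(13, 1): e=[8,148,6] → #
    (7,0)@(15, 1): e=[2,118,42] → #
    (8,0)@(17, 1): e=[-4,88,78] → ·
    (6,1)@(13, 3): e=[30,150,-18] → ·
    (7,1)@(15, 3): e=[24,120,18] → #
    (8,1)@(17, 3): e=[18,90,54] → #
    (9,1)@(19, 3): e=[12,60,90] → #
    (10,1)@(21, 3): e=[6,30,126] → #
    (11,1)@(23, 3): e=[0,0,162] → #  [on edge]
    (7,2)@(15, 5): e=[46,122,-6] → ·
    (8,2)@(17, 5): e=[40,92,30] → #
    (8,3)@(17, 7): e=[62,94,6] → #
  covered (23 px):
    · · · · · · # # · · · ·
    · · · · · · · # # # # #
    · · · · · · · · # # # #
    · · · · · · · · # # # #
    · · · · · · · · · # # #
    · · · · · · · · · · # #
    · · · · · · · · · · # #
    · · · · · · · · · · · #
    · · · · · · · · · · · ·
    · · · · · · · · · · · ·
    · · · · · · · · · · · ·

Final: [6,90,66]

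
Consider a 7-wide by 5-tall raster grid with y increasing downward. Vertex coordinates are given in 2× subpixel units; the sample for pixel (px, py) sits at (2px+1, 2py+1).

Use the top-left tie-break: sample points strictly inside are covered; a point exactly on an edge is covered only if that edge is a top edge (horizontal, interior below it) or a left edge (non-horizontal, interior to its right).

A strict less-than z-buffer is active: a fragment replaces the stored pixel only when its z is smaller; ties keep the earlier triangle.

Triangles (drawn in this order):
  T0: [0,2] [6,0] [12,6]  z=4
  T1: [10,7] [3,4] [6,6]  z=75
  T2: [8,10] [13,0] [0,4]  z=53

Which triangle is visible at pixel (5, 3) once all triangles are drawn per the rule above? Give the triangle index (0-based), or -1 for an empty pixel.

T0:
  2·area = 48
  edge (0, 2)→(6, 0): d=(6,-2) top-left  bias=+0
  edge (6, 0)→(12, 6): d=(6,6) right/bottom  bias=-1
  edge (12, 6)→(0, 2): d=(-12,-4) top-left  bias=+0
    (1,0)@(3, 1): e=[0,24,24] → X  [on edge]
    (2,0)@(5, 1): e=[4,12,32] → X
    (3,0)@(7, 1): e=[8,0,40] → .  [on edge]
    (1,1)@(3, 3): e=[12,36,0] → X  [on edge]
    (3,1)@(7, 3): e=[20,12,16] → X
    (4,1)@(9, 3): e=[24,0,24] → .  [on edge]
    (1,2)@(3, 5): e=[24,48,-24] → .
    (2,2)@(5, 5): e=[28,36,-16] → .
    (3,2)@(7, 5): e=[32,24,-8] → .
    (4,2)@(9, 5): e=[36,12,0] → X  [on edge]
    (5,2)@(11, 5): e=[40,0,8] → .  [on edge]
    (4,3)@(9, 7): e=[48,24,-24] → .
    (6,3)@(13, 7): e=[56,0,-8] → .  [on edge]
  covered (6 px):
    . X X . . . .
    . X X X . . .
    . . . . X . .
    . . . . . . .
    . . . . . . .
T1:
  2·area = 5  (B↔C swapped to make it positive)
  edge (10, 7)→(6, 6): d=(-4,-1) top-left  bias=+0
  edge (6, 6)→(3, 4): d=(-3,-2) top-left  bias=+0
  edge (3, 4)→(10, 7): d=(7,3) right/bottom  bias=-1
    (2,2)@(5, 5): e=[3,1,1] → X
    (3,2)@(7, 5): e=[5,5,-5] → .
    (2,3)@(5, 7): e=[-5,-5,15] → .
  covered (1 px):
    . . . . . . .
    . . . . . . .
    . . X . . . .
    . . . . . . .
    . . . . . . .
T2:
  2·area = 110  (B↔C swapped to make it positive)
  edge (8, 10)→(0, 4): d=(-8,-6) top-left  bias=+0
  edge (0, 4)→(13, 0): d=(13,-4) top-left  bias=+0
  edge (13, 0)→(8, 10): d=(-5,10) right/bottom  bias=-1
    (5,0)@(11, 1): e=[90,5,15] → X
    (6,0)@(13, 1): e=[102,13,-5] → .
    (2,1)@(5, 3): e=[38,7,65] → X
    (3,1)@(7, 3): e=[50,15,45] → X
    (4,1)@(9, 3): e=[62,23,25] → X
    (6,1)@(13, 3): e=[86,39,-15] → .
    (1,2)@(3, 5): e=[10,25,75] → X
    (5,2)@(11, 5): e=[58,57,-5] → .
    (1,3)@(3, 7): e=[-6,51,65] → .
    (2,3)@(5, 7): e=[6,59,45] → X
    (5,3)@(11, 7): e=[42,83,-15] → .
    (2,4)@(5, 9): e=[-10,85,35] → .
  covered (13 px):
    . . . . . X .
    . . X X X X .
    . X X X X . .
    . . X X X . .
    . . . X . . .

Z-buffer (winner per pixel, '.' = empty):
  . 0 0 . . 2 .
  . 0 0 0 2 2 .
  . 2 2 2 0 . .
  . . 2 2 2 . .
  . . . 2 . . .

Answer: -1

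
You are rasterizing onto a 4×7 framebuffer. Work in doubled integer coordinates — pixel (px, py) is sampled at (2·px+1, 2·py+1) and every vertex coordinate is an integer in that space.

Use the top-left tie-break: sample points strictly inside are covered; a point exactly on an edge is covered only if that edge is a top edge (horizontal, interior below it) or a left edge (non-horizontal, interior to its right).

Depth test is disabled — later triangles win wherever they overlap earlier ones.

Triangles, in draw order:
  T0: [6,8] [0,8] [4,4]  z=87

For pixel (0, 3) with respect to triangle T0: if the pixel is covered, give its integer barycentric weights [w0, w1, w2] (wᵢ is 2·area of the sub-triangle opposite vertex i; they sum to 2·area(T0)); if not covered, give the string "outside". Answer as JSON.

T0:
  2·area = 24
  edge (6, 8)→(0, 8): d=(-6,0) right/bottom  bias=-1
  edge (0, 8)→(4, 4): d=(4,-4) top-left  bias=+0
  edge (4, 4)→(6, 8): d=(2,4) right/bottom  bias=-1
    (3,0)@(7, 1): e=[42,0,-18] → ·  [on edge]
    (2,1)@(5, 3): e=[30,0,-6] → ·  [on edge]
    (1,2)@(3, 5): e=[18,0,6] → #  [on edge]
    (2,2)@(5, 5): e=[18,8,-2] → ·
    (0,3)@(1, 7): e=[6,0,18] → #  [on edge]
    (2,3)@(5, 7): e=[6,16,2] → #
    (3,3)@(7, 7): e=[6,24,-6] → ·
    (0,4)@(1, 9): e=[-6,8,22] → ·
    (1,4)@(3, 9): e=[-6,16,14] → ·
    (2,4)@(5, 9): e=[-6,24,6] → ·
  covered (4 px):
    · · · ·
    · · · ·
    · # · ·
    # # # ·
    · · · ·
    · · · ·
    · · · ·

Answer: [0,18,6]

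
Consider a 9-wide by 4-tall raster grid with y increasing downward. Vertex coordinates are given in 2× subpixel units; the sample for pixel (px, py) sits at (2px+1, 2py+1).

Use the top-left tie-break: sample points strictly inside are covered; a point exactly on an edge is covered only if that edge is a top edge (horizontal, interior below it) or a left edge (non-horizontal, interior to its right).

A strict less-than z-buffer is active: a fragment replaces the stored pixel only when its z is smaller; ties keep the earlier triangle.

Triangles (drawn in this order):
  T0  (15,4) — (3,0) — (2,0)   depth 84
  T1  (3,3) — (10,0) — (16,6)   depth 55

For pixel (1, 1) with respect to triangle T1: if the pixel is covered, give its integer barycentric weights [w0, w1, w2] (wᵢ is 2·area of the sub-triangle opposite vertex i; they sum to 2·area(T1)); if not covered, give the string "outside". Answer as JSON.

T0:
  2·area = 4  (B↔C swapped to make it positive)
  edge (15, 4)→(2, 0): d=(-13,-4) top-left  bias=+0
  edge (2, 0)→(3, 0): d=(1,0) top-left  bias=+0
  edge (3, 0)→(15, 4): d=(12,4) right/bottom  bias=-1
  covered (0 px):
    · · · · · · · · ·
    · · · · · · · · ·
    · · · · · · · · ·
    · · · · · · · · ·
T1:
  2·area = 60
  edge (3, 3)→(10, 0): d=(7,-3) top-left  bias=+0
  edge (10, 0)→(16, 6): d=(6,6) right/bottom  bias=-1
  edge (16, 6)→(3, 3): d=(-13,-3) top-left  bias=+0
    (4,0)@(9, 1): e=[4,12,44] → █
    (5,0)@(11, 1): e=[10,0,50] → ·  [on edge]
    (1,1)@(3, 3): e=[0,60,0] → █  [on edge]
    (2,1)@(5, 3): e=[6,48,6] → █
    (3,1)@(7, 3): e=[12,36,12] → █
    (5,1)@(11, 3): e=[24,12,24] → █
    (6,1)@(13, 3): e=[30,0,30] → ·  [on edge]
    (1,2)@(3, 5): e=[14,72,-26] → ·
    (2,2)@(5, 5): e=[20,60,-20] → ·
    (3,2)@(7, 5): e=[26,48,-14] → ·
    (4,2)@(9, 5): e=[32,36,-8] → ·
    (5,2)@(11, 5): e=[38,24,-2] → ·
    (7,2)@(15, 5): e=[50,0,10] → ·  [on edge]
    (8,3)@(17, 7): e=[70,0,-10] → ·  [on edge]
  covered (7 px):
    · · · · █ · · · ·
    · █ █ █ █ █ · · ·
    · · · · · · █ · ·
    · · · · · · · · ·

Final: [60,0,0]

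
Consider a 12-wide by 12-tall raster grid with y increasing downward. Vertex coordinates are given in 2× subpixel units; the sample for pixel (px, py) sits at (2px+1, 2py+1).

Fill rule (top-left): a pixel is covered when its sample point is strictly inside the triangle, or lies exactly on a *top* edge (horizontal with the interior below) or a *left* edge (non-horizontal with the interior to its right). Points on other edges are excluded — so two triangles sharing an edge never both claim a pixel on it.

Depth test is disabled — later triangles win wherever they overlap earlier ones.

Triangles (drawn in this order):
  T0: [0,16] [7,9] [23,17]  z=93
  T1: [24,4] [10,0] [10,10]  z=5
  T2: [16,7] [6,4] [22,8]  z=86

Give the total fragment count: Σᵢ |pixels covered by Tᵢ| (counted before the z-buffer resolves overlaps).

T0:
  2·area = 168
  edge (0, 16)→(7, 9): d=(7,-7) top-left  bias=+0
  edge (7, 9)→(23, 17): d=(16,8) right/bottom  bias=-1
  edge (23, 17)→(0, 16): d=(-23,-1) top-left  bias=+0
    (7,0)@(15, 1): e=[0,-192,360] → ·  [on edge]
    (6,1)@(13, 3): e=[0,-144,312] → ·  [on edge]
    (5,2)@(11, 5): e=[0,-96,264] → ·  [on edge]
    (1,3)@(3, 7): e=[-42,0,210] → ·  [on edge]
    (4,3)@(9, 7): e=[0,-48,216] → ·  [on edge]
    (3,4)@(7, 9): e=[0,0,168] → ·  [on edge]
    (2,5)@(5, 11): e=[0,48,120] → █  [on edge]
    (3,5)@(7, 11): e=[14,32,122] → █
    (4,5)@(9, 11): e=[28,16,124] → █
    (5,5)@(11, 11): e=[42,0,126] → ·  [on edge]
    (1,6)@(3, 13): e=[0,96,72] → █  [on edge]
    (5,6)@(11, 13): e=[56,32,80] → █
    (7,6)@(15, 13): e=[84,0,84] → ·  [on edge]
    (0,7)@(1, 15): e=[0,144,24] → █  [on edge]
    (9,7)@(19, 15): e=[126,0,42] → ·  [on edge]
    (11,8)@(23, 17): e=[168,0,0] → ·  [on edge]
  covered (18 px):
    · · · · · · · · · · · ·
    · · · · · · · · · · · ·
    · · · · · · · · · · · ·
    · · · · · · · · · · · ·
    · · · · · · · · · · · ·
    · · █ █ █ · · · · · · ·
    · █ █ █ █ █ █ · · · · ·
    █ █ █ █ █ █ █ █ █ · · ·
    · · · · · · · · · · · ·
    · · · · · · · · · · · ·
    · · · · · · · · · · · ·
    · · · · · · · · · · · ·
T1:
  2·area = 140  (B↔C swapped to make it positive)
  edge (24, 4)→(10, 10): d=(-14,6) right/bottom  bias=-1
  edge (10, 10)→(10, 0): d=(0,-10) top-left  bias=+0
  edge (10, 0)→(24, 4): d=(14,4) right/bottom  bias=-1
    (5,0)@(11, 1): e=[120,10,10] → █
    (6,0)@(13, 1): e=[108,30,2] → █
    (7,0)@(15, 1): e=[96,50,-6] → ·
    (5,1)@(11, 3): e=[92,10,38] → █
    (7,1)@(15, 3): e=[68,50,22] → █
    (8,1)@(17, 3): e=[56,70,14] → █
    (9,1)@(19, 3): e=[44,90,6] → █
    (10,1)@(21, 3): e=[32,110,-2] → ·
    (5,2)@(11, 5): e=[64,10,66] → █
    (10,2)@(21, 5): e=[4,110,26] → █
    (11,2)@(23, 5): e=[-8,130,18] → ·
    (5,3)@(11, 7): e=[36,10,94] → █
    (8,3)@(17, 7): e=[0,70,70] → ·  [on edge]
    (1,6)@(3, 13): e=[0,-70,210] → ·  [on edge]
  covered (17 px):
    · · · · · █ █ · · · · ·
    · · · · · █ █ █ █ █ · ·
    · · · · · █ █ █ █ █ █ ·
    · · · · · █ █ █ · · · ·
    · · · · · █ · · · · · ·
    · · · · · · · · · · · ·
    · · · · · · · · · · · ·
    · · · · · · · · · · · ·
    · · · · · · · · · · · ·
    · · · · · · · · · · · ·
    · · · · · · · · · · · ·
    · · · · · · · · · · · ·
T2:
  2·area = 8
  edge (16, 7)→(6, 4): d=(-10,-3) top-left  bias=+0
  edge (6, 4)→(22, 8): d=(16,4) right/bottom  bias=-1
  edge (22, 8)→(16, 7): d=(-6,-1) top-left  bias=+0
    (8,3)@(17, 7): e=[3,4,1] → █
    (9,3)@(19, 7): e=[9,-4,3] → ·
    (8,4)@(17, 9): e=[-17,36,-11] → ·
  covered (1 px):
    · · · · · · · · · · · ·
    · · · · · · · · · · · ·
    · · · · · · · · · · · ·
    · · · · · · · · █ · · ·
    · · · · · · · · · · · ·
    · · · · · · · · · · · ·
    · · · · · · · · · · · ·
    · · · · · · · · · · · ·
    · · · · · · · · · · · ·
    · · · · · · · · · · · ·
    · · · · · · · · · · · ·
    · · · · · · · · · · · ·

Final: 36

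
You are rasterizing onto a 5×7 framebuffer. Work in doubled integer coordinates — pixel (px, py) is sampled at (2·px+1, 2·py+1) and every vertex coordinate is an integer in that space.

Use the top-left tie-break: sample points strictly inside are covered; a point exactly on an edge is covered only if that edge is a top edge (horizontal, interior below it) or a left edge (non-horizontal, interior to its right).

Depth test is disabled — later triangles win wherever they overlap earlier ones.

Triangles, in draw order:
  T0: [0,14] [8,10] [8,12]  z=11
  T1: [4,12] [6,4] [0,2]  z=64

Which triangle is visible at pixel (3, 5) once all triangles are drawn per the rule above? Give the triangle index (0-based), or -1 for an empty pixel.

T0:
  2·area = 16
  edge (0, 14)→(8, 10): d=(8,-4) top-left  bias=+0
  edge (8, 10)→(8, 12): d=(0,2) right/bottom  bias=-1
  edge (8, 12)→(0, 14): d=(-8,2) right/bottom  bias=-1
    (3,5)@(7, 11): e=[4,2,10] → #
    (4,5)@(9, 11): e=[12,-2,6] → ·
    (1,6)@(3, 13): e=[4,10,2] → #
    (2,6)@(5, 13): e=[12,6,-2] → ·
    (3,6)@(7, 13): e=[20,2,-6] → ·
  covered (2 px):
    · · · · ·
    · · · · ·
    · · · · ·
    · · · · ·
    · · · · ·
    · · · # ·
    · # · · ·
T1:
  2·area = 52  (B↔C swapped to make it positive)
  edge (4, 12)→(0, 2): d=(-4,-10) top-left  bias=+0
  edge (0, 2)→(6, 4): d=(6,2) right/bottom  bias=-1
  edge (6, 4)→(4, 12): d=(-2,8) right/bottom  bias=-1
    (0,1)@(1, 3): e=[6,4,42] → #
    (1,1)@(3, 3): e=[26,0,26] → ·  [on edge]
    (0,2)@(1, 5): e=[-2,16,38] → ·
    (1,2)@(3, 5): e=[18,12,22] → #
    (2,2)@(5, 5): e=[38,8,6] → #
    (3,2)@(7, 5): e=[58,4,-10] → ·
    (4,2)@(9, 5): e=[78,0,-26] → ·  [on edge]
    (1,3)@(3, 7): e=[10,24,18] → #
    (3,3)@(7, 7): e=[50,16,-14] → ·
    (1,4)@(3, 9): e=[2,36,14] → #
    (2,4)@(5, 9): e=[22,32,-2] → ·
    (1,5)@(3, 11): e=[-6,48,10] → ·
  covered (6 px):
    · · · · ·
    # · · · ·
    · # # · ·
    · # # · ·
    · # · · ·
    · · · · ·
    · · · · ·

Z-buffer (winner per pixel, '.' = empty):
  . . . . .
  1 . . . .
  . 1 1 . .
  . 1 1 . .
  . 1 . . .
  . . . 0 .
  . 0 . . .

Result: 0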